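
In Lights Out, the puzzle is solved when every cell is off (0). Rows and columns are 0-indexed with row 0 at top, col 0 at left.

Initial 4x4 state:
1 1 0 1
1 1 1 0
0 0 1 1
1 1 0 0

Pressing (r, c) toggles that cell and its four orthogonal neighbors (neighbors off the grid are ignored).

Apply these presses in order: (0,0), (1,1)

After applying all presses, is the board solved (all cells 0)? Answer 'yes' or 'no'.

After press 1 at (0,0):
0 0 0 1
0 1 1 0
0 0 1 1
1 1 0 0

After press 2 at (1,1):
0 1 0 1
1 0 0 0
0 1 1 1
1 1 0 0

Lights still on: 8

Answer: no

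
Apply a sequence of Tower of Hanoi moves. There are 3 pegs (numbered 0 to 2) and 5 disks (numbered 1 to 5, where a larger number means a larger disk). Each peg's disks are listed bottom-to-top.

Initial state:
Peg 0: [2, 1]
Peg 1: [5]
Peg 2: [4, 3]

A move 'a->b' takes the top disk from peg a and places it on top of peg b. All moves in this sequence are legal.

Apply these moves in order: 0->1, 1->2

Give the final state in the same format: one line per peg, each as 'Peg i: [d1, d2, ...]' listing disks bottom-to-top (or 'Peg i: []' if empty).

Answer: Peg 0: [2]
Peg 1: [5]
Peg 2: [4, 3, 1]

Derivation:
After move 1 (0->1):
Peg 0: [2]
Peg 1: [5, 1]
Peg 2: [4, 3]

After move 2 (1->2):
Peg 0: [2]
Peg 1: [5]
Peg 2: [4, 3, 1]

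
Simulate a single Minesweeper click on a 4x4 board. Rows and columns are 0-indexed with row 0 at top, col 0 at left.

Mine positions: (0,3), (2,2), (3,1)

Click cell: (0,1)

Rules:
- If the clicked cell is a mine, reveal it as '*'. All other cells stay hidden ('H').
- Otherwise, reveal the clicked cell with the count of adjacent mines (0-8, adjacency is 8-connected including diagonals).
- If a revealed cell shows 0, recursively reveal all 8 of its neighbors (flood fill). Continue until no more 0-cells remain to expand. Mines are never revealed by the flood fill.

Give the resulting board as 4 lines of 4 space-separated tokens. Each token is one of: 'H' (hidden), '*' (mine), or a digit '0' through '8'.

0 0 1 H
0 1 2 H
1 2 H H
H H H H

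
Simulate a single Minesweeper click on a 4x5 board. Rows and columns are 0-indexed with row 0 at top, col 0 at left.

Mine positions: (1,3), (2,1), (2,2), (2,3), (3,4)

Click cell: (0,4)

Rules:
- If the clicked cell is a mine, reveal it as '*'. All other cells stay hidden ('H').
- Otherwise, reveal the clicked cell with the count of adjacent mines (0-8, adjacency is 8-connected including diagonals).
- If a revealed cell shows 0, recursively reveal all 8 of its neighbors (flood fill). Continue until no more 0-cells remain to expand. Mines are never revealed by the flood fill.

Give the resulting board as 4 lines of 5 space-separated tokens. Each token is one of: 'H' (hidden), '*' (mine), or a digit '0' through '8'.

H H H H 1
H H H H H
H H H H H
H H H H H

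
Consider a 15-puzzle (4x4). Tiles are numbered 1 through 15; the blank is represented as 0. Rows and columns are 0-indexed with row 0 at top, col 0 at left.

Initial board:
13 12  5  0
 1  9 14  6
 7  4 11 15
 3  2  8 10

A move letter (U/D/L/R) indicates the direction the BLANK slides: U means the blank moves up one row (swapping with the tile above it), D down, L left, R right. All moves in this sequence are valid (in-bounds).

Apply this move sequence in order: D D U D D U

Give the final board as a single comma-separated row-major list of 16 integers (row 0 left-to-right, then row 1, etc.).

Answer: 13, 12, 5, 6, 1, 9, 14, 15, 7, 4, 11, 0, 3, 2, 8, 10

Derivation:
After move 1 (D):
13 12  5  6
 1  9 14  0
 7  4 11 15
 3  2  8 10

After move 2 (D):
13 12  5  6
 1  9 14 15
 7  4 11  0
 3  2  8 10

After move 3 (U):
13 12  5  6
 1  9 14  0
 7  4 11 15
 3  2  8 10

After move 4 (D):
13 12  5  6
 1  9 14 15
 7  4 11  0
 3  2  8 10

After move 5 (D):
13 12  5  6
 1  9 14 15
 7  4 11 10
 3  2  8  0

After move 6 (U):
13 12  5  6
 1  9 14 15
 7  4 11  0
 3  2  8 10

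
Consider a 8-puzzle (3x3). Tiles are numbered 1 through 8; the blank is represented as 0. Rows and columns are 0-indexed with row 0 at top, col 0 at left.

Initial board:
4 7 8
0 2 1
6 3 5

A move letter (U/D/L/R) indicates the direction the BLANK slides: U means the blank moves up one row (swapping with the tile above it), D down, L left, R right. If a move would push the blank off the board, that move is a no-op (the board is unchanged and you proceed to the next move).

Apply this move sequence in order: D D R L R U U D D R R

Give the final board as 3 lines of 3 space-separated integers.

After move 1 (D):
4 7 8
6 2 1
0 3 5

After move 2 (D):
4 7 8
6 2 1
0 3 5

After move 3 (R):
4 7 8
6 2 1
3 0 5

After move 4 (L):
4 7 8
6 2 1
0 3 5

After move 5 (R):
4 7 8
6 2 1
3 0 5

After move 6 (U):
4 7 8
6 0 1
3 2 5

After move 7 (U):
4 0 8
6 7 1
3 2 5

After move 8 (D):
4 7 8
6 0 1
3 2 5

After move 9 (D):
4 7 8
6 2 1
3 0 5

After move 10 (R):
4 7 8
6 2 1
3 5 0

After move 11 (R):
4 7 8
6 2 1
3 5 0

Answer: 4 7 8
6 2 1
3 5 0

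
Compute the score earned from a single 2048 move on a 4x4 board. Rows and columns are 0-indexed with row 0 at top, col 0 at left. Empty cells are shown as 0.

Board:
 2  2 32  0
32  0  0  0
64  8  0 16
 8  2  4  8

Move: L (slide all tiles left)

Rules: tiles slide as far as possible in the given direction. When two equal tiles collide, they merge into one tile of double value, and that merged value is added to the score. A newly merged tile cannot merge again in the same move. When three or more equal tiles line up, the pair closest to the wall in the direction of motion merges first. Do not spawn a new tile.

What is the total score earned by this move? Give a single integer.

Slide left:
row 0: [2, 2, 32, 0] -> [4, 32, 0, 0]  score +4 (running 4)
row 1: [32, 0, 0, 0] -> [32, 0, 0, 0]  score +0 (running 4)
row 2: [64, 8, 0, 16] -> [64, 8, 16, 0]  score +0 (running 4)
row 3: [8, 2, 4, 8] -> [8, 2, 4, 8]  score +0 (running 4)
Board after move:
 4 32  0  0
32  0  0  0
64  8 16  0
 8  2  4  8

Answer: 4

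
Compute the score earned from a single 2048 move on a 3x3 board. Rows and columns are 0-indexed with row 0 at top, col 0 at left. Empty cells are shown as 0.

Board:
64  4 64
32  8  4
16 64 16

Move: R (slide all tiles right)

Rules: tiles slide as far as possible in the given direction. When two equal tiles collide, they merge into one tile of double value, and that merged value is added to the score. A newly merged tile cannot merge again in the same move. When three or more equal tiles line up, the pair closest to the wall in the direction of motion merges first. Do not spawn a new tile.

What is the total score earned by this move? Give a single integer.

Answer: 0

Derivation:
Slide right:
row 0: [64, 4, 64] -> [64, 4, 64]  score +0 (running 0)
row 1: [32, 8, 4] -> [32, 8, 4]  score +0 (running 0)
row 2: [16, 64, 16] -> [16, 64, 16]  score +0 (running 0)
Board after move:
64  4 64
32  8  4
16 64 16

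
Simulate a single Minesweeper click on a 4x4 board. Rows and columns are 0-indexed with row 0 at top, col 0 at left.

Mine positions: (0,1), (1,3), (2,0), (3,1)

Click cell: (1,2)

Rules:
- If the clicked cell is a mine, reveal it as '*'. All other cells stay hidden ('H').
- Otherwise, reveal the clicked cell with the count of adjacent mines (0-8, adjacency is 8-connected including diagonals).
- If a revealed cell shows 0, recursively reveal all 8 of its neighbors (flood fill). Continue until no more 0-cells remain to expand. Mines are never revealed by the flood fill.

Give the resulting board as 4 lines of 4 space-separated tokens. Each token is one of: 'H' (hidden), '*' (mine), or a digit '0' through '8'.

H H H H
H H 2 H
H H H H
H H H H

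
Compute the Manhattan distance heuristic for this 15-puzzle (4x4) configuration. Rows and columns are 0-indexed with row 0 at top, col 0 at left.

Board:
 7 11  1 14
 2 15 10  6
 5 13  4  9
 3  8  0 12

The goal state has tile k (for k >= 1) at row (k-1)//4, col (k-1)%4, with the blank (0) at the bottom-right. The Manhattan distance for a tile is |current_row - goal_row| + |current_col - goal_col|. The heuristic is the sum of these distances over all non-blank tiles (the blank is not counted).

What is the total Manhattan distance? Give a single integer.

Answer: 41

Derivation:
Tile 7: at (0,0), goal (1,2), distance |0-1|+|0-2| = 3
Tile 11: at (0,1), goal (2,2), distance |0-2|+|1-2| = 3
Tile 1: at (0,2), goal (0,0), distance |0-0|+|2-0| = 2
Tile 14: at (0,3), goal (3,1), distance |0-3|+|3-1| = 5
Tile 2: at (1,0), goal (0,1), distance |1-0|+|0-1| = 2
Tile 15: at (1,1), goal (3,2), distance |1-3|+|1-2| = 3
Tile 10: at (1,2), goal (2,1), distance |1-2|+|2-1| = 2
Tile 6: at (1,3), goal (1,1), distance |1-1|+|3-1| = 2
Tile 5: at (2,0), goal (1,0), distance |2-1|+|0-0| = 1
Tile 13: at (2,1), goal (3,0), distance |2-3|+|1-0| = 2
Tile 4: at (2,2), goal (0,3), distance |2-0|+|2-3| = 3
Tile 9: at (2,3), goal (2,0), distance |2-2|+|3-0| = 3
Tile 3: at (3,0), goal (0,2), distance |3-0|+|0-2| = 5
Tile 8: at (3,1), goal (1,3), distance |3-1|+|1-3| = 4
Tile 12: at (3,3), goal (2,3), distance |3-2|+|3-3| = 1
Sum: 3 + 3 + 2 + 5 + 2 + 3 + 2 + 2 + 1 + 2 + 3 + 3 + 5 + 4 + 1 = 41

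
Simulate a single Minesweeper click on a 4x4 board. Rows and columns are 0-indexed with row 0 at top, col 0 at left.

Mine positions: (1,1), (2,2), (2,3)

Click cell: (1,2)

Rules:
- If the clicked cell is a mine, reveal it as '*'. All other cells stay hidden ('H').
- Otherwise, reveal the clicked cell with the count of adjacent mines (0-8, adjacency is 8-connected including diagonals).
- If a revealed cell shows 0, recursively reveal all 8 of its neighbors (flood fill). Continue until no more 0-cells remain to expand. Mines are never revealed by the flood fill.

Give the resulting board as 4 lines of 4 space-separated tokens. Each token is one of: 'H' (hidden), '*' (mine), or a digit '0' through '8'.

H H H H
H H 3 H
H H H H
H H H H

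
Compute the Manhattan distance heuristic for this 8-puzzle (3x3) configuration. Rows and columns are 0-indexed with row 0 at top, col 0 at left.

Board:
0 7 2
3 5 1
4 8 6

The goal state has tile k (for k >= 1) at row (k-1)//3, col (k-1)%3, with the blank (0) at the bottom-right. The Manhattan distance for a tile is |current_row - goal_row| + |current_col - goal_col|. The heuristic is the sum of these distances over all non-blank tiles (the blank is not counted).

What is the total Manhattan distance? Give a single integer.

Answer: 12

Derivation:
Tile 7: at (0,1), goal (2,0), distance |0-2|+|1-0| = 3
Tile 2: at (0,2), goal (0,1), distance |0-0|+|2-1| = 1
Tile 3: at (1,0), goal (0,2), distance |1-0|+|0-2| = 3
Tile 5: at (1,1), goal (1,1), distance |1-1|+|1-1| = 0
Tile 1: at (1,2), goal (0,0), distance |1-0|+|2-0| = 3
Tile 4: at (2,0), goal (1,0), distance |2-1|+|0-0| = 1
Tile 8: at (2,1), goal (2,1), distance |2-2|+|1-1| = 0
Tile 6: at (2,2), goal (1,2), distance |2-1|+|2-2| = 1
Sum: 3 + 1 + 3 + 0 + 3 + 1 + 0 + 1 = 12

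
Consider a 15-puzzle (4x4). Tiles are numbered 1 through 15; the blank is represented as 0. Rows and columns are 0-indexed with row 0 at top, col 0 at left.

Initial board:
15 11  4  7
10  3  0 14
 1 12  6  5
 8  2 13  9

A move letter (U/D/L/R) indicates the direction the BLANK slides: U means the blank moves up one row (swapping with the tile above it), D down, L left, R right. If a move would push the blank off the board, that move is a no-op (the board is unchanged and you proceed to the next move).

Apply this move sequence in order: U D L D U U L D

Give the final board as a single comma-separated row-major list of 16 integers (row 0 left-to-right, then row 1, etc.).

After move 1 (U):
15 11  0  7
10  3  4 14
 1 12  6  5
 8  2 13  9

After move 2 (D):
15 11  4  7
10  3  0 14
 1 12  6  5
 8  2 13  9

After move 3 (L):
15 11  4  7
10  0  3 14
 1 12  6  5
 8  2 13  9

After move 4 (D):
15 11  4  7
10 12  3 14
 1  0  6  5
 8  2 13  9

After move 5 (U):
15 11  4  7
10  0  3 14
 1 12  6  5
 8  2 13  9

After move 6 (U):
15  0  4  7
10 11  3 14
 1 12  6  5
 8  2 13  9

After move 7 (L):
 0 15  4  7
10 11  3 14
 1 12  6  5
 8  2 13  9

After move 8 (D):
10 15  4  7
 0 11  3 14
 1 12  6  5
 8  2 13  9

Answer: 10, 15, 4, 7, 0, 11, 3, 14, 1, 12, 6, 5, 8, 2, 13, 9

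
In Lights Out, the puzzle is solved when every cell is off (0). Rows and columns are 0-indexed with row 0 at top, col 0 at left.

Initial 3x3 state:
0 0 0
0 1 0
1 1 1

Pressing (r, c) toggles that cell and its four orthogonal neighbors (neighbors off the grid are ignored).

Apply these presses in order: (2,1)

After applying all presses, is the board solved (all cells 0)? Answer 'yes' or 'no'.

After press 1 at (2,1):
0 0 0
0 0 0
0 0 0

Lights still on: 0

Answer: yes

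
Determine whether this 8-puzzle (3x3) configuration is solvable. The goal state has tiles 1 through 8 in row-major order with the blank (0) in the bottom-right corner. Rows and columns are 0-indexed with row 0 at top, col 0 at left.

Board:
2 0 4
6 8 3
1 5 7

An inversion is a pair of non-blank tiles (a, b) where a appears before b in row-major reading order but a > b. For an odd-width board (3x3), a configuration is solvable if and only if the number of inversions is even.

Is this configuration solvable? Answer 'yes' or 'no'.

Answer: no

Derivation:
Inversions (pairs i<j in row-major order where tile[i] > tile[j] > 0): 11
11 is odd, so the puzzle is not solvable.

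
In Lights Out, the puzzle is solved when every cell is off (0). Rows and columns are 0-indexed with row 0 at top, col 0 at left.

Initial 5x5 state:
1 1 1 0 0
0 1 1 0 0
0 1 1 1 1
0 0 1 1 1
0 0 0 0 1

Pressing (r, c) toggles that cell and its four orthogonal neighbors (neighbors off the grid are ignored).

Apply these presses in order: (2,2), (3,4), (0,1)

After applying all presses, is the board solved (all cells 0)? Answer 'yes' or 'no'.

After press 1 at (2,2):
1 1 1 0 0
0 1 0 0 0
0 0 0 0 1
0 0 0 1 1
0 0 0 0 1

After press 2 at (3,4):
1 1 1 0 0
0 1 0 0 0
0 0 0 0 0
0 0 0 0 0
0 0 0 0 0

After press 3 at (0,1):
0 0 0 0 0
0 0 0 0 0
0 0 0 0 0
0 0 0 0 0
0 0 0 0 0

Lights still on: 0

Answer: yes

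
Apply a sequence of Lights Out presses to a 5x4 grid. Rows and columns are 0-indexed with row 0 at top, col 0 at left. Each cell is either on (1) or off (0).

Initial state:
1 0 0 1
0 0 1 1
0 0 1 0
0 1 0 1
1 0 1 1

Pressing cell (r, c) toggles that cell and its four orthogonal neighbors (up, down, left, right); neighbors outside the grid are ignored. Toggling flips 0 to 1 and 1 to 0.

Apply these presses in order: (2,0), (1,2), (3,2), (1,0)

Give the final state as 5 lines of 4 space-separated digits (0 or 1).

After press 1 at (2,0):
1 0 0 1
1 0 1 1
1 1 1 0
1 1 0 1
1 0 1 1

After press 2 at (1,2):
1 0 1 1
1 1 0 0
1 1 0 0
1 1 0 1
1 0 1 1

After press 3 at (3,2):
1 0 1 1
1 1 0 0
1 1 1 0
1 0 1 0
1 0 0 1

After press 4 at (1,0):
0 0 1 1
0 0 0 0
0 1 1 0
1 0 1 0
1 0 0 1

Answer: 0 0 1 1
0 0 0 0
0 1 1 0
1 0 1 0
1 0 0 1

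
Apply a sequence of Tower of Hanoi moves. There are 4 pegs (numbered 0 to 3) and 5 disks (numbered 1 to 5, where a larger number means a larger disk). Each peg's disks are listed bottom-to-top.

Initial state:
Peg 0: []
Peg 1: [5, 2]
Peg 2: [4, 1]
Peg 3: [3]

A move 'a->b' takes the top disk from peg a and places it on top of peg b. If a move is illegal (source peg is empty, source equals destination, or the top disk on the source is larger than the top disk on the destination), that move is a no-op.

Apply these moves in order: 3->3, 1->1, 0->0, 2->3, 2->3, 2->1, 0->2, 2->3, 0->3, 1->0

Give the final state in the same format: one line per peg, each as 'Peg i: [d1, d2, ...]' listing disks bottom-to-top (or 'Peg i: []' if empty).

Answer: Peg 0: [2]
Peg 1: [5]
Peg 2: [4]
Peg 3: [3, 1]

Derivation:
After move 1 (3->3):
Peg 0: []
Peg 1: [5, 2]
Peg 2: [4, 1]
Peg 3: [3]

After move 2 (1->1):
Peg 0: []
Peg 1: [5, 2]
Peg 2: [4, 1]
Peg 3: [3]

After move 3 (0->0):
Peg 0: []
Peg 1: [5, 2]
Peg 2: [4, 1]
Peg 3: [3]

After move 4 (2->3):
Peg 0: []
Peg 1: [5, 2]
Peg 2: [4]
Peg 3: [3, 1]

After move 5 (2->3):
Peg 0: []
Peg 1: [5, 2]
Peg 2: [4]
Peg 3: [3, 1]

After move 6 (2->1):
Peg 0: []
Peg 1: [5, 2]
Peg 2: [4]
Peg 3: [3, 1]

After move 7 (0->2):
Peg 0: []
Peg 1: [5, 2]
Peg 2: [4]
Peg 3: [3, 1]

After move 8 (2->3):
Peg 0: []
Peg 1: [5, 2]
Peg 2: [4]
Peg 3: [3, 1]

After move 9 (0->3):
Peg 0: []
Peg 1: [5, 2]
Peg 2: [4]
Peg 3: [3, 1]

After move 10 (1->0):
Peg 0: [2]
Peg 1: [5]
Peg 2: [4]
Peg 3: [3, 1]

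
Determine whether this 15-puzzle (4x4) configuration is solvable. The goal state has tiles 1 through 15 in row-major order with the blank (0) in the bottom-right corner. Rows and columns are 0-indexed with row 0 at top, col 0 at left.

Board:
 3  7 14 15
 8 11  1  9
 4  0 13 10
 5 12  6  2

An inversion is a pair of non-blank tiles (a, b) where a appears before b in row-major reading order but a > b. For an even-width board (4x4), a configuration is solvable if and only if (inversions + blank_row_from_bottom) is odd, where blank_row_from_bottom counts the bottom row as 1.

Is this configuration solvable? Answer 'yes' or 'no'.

Inversions: 58
Blank is in row 2 (0-indexed from top), which is row 2 counting from the bottom (bottom = 1).
58 + 2 = 60, which is even, so the puzzle is not solvable.

Answer: no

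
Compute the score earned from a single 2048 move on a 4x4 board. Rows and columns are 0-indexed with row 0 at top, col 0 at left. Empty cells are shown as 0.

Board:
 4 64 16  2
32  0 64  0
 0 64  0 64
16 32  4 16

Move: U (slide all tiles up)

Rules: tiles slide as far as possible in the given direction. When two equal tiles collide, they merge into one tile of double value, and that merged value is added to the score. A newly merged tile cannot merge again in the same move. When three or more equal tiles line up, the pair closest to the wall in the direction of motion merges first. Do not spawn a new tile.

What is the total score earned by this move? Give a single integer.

Slide up:
col 0: [4, 32, 0, 16] -> [4, 32, 16, 0]  score +0 (running 0)
col 1: [64, 0, 64, 32] -> [128, 32, 0, 0]  score +128 (running 128)
col 2: [16, 64, 0, 4] -> [16, 64, 4, 0]  score +0 (running 128)
col 3: [2, 0, 64, 16] -> [2, 64, 16, 0]  score +0 (running 128)
Board after move:
  4 128  16   2
 32  32  64  64
 16   0   4  16
  0   0   0   0

Answer: 128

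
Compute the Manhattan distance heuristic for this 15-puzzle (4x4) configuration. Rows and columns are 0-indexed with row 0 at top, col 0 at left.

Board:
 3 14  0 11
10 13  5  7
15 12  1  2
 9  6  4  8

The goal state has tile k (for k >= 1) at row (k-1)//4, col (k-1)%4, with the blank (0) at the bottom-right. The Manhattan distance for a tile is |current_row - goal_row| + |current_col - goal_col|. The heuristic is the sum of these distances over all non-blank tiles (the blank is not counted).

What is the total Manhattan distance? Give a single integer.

Tile 3: (0,0)->(0,2) = 2
Tile 14: (0,1)->(3,1) = 3
Tile 11: (0,3)->(2,2) = 3
Tile 10: (1,0)->(2,1) = 2
Tile 13: (1,1)->(3,0) = 3
Tile 5: (1,2)->(1,0) = 2
Tile 7: (1,3)->(1,2) = 1
Tile 15: (2,0)->(3,2) = 3
Tile 12: (2,1)->(2,3) = 2
Tile 1: (2,2)->(0,0) = 4
Tile 2: (2,3)->(0,1) = 4
Tile 9: (3,0)->(2,0) = 1
Tile 6: (3,1)->(1,1) = 2
Tile 4: (3,2)->(0,3) = 4
Tile 8: (3,3)->(1,3) = 2
Sum: 2 + 3 + 3 + 2 + 3 + 2 + 1 + 3 + 2 + 4 + 4 + 1 + 2 + 4 + 2 = 38

Answer: 38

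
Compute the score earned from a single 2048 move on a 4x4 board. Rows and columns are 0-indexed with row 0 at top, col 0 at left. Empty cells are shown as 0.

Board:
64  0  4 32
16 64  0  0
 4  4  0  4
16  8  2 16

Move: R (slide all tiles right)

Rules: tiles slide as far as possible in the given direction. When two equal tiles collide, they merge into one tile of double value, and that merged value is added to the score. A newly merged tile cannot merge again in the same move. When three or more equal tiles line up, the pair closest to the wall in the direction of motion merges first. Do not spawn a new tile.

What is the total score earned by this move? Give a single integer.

Slide right:
row 0: [64, 0, 4, 32] -> [0, 64, 4, 32]  score +0 (running 0)
row 1: [16, 64, 0, 0] -> [0, 0, 16, 64]  score +0 (running 0)
row 2: [4, 4, 0, 4] -> [0, 0, 4, 8]  score +8 (running 8)
row 3: [16, 8, 2, 16] -> [16, 8, 2, 16]  score +0 (running 8)
Board after move:
 0 64  4 32
 0  0 16 64
 0  0  4  8
16  8  2 16

Answer: 8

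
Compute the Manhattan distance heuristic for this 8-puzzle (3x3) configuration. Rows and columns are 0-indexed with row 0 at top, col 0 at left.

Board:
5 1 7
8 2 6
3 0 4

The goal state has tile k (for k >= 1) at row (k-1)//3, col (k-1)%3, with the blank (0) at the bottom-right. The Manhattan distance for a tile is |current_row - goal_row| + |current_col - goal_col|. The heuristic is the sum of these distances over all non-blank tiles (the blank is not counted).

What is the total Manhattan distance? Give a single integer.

Answer: 17

Derivation:
Tile 5: (0,0)->(1,1) = 2
Tile 1: (0,1)->(0,0) = 1
Tile 7: (0,2)->(2,0) = 4
Tile 8: (1,0)->(2,1) = 2
Tile 2: (1,1)->(0,1) = 1
Tile 6: (1,2)->(1,2) = 0
Tile 3: (2,0)->(0,2) = 4
Tile 4: (2,2)->(1,0) = 3
Sum: 2 + 1 + 4 + 2 + 1 + 0 + 4 + 3 = 17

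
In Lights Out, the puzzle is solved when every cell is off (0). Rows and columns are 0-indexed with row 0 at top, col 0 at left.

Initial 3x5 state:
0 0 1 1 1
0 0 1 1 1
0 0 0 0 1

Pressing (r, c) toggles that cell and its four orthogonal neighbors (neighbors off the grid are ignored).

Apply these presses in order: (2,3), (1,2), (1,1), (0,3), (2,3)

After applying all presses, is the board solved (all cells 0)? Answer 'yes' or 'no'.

Answer: no

Derivation:
After press 1 at (2,3):
0 0 1 1 1
0 0 1 0 1
0 0 1 1 0

After press 2 at (1,2):
0 0 0 1 1
0 1 0 1 1
0 0 0 1 0

After press 3 at (1,1):
0 1 0 1 1
1 0 1 1 1
0 1 0 1 0

After press 4 at (0,3):
0 1 1 0 0
1 0 1 0 1
0 1 0 1 0

After press 5 at (2,3):
0 1 1 0 0
1 0 1 1 1
0 1 1 0 1

Lights still on: 9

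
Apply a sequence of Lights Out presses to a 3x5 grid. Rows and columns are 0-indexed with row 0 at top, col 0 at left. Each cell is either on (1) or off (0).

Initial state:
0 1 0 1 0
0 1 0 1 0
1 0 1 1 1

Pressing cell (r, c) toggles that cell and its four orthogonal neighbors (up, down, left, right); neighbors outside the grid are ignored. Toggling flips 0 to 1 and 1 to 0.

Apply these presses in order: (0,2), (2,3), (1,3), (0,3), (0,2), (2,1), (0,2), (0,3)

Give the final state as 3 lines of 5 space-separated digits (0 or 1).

After press 1 at (0,2):
0 0 1 0 0
0 1 1 1 0
1 0 1 1 1

After press 2 at (2,3):
0 0 1 0 0
0 1 1 0 0
1 0 0 0 0

After press 3 at (1,3):
0 0 1 1 0
0 1 0 1 1
1 0 0 1 0

After press 4 at (0,3):
0 0 0 0 1
0 1 0 0 1
1 0 0 1 0

After press 5 at (0,2):
0 1 1 1 1
0 1 1 0 1
1 0 0 1 0

After press 6 at (2,1):
0 1 1 1 1
0 0 1 0 1
0 1 1 1 0

After press 7 at (0,2):
0 0 0 0 1
0 0 0 0 1
0 1 1 1 0

After press 8 at (0,3):
0 0 1 1 0
0 0 0 1 1
0 1 1 1 0

Answer: 0 0 1 1 0
0 0 0 1 1
0 1 1 1 0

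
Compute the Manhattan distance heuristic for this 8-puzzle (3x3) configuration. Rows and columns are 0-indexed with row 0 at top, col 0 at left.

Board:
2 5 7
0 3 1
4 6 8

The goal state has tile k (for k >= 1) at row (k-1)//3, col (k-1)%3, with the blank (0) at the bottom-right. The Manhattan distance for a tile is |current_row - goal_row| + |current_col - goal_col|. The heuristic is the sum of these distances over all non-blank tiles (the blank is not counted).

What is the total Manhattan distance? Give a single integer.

Tile 2: at (0,0), goal (0,1), distance |0-0|+|0-1| = 1
Tile 5: at (0,1), goal (1,1), distance |0-1|+|1-1| = 1
Tile 7: at (0,2), goal (2,0), distance |0-2|+|2-0| = 4
Tile 3: at (1,1), goal (0,2), distance |1-0|+|1-2| = 2
Tile 1: at (1,2), goal (0,0), distance |1-0|+|2-0| = 3
Tile 4: at (2,0), goal (1,0), distance |2-1|+|0-0| = 1
Tile 6: at (2,1), goal (1,2), distance |2-1|+|1-2| = 2
Tile 8: at (2,2), goal (2,1), distance |2-2|+|2-1| = 1
Sum: 1 + 1 + 4 + 2 + 3 + 1 + 2 + 1 = 15

Answer: 15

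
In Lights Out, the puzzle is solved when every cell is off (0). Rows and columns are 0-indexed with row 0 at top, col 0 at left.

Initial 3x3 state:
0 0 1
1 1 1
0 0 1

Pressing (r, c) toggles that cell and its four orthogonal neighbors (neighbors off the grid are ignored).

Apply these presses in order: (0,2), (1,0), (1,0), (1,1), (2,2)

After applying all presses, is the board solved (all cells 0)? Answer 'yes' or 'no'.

Answer: yes

Derivation:
After press 1 at (0,2):
0 1 0
1 1 0
0 0 1

After press 2 at (1,0):
1 1 0
0 0 0
1 0 1

After press 3 at (1,0):
0 1 0
1 1 0
0 0 1

After press 4 at (1,1):
0 0 0
0 0 1
0 1 1

After press 5 at (2,2):
0 0 0
0 0 0
0 0 0

Lights still on: 0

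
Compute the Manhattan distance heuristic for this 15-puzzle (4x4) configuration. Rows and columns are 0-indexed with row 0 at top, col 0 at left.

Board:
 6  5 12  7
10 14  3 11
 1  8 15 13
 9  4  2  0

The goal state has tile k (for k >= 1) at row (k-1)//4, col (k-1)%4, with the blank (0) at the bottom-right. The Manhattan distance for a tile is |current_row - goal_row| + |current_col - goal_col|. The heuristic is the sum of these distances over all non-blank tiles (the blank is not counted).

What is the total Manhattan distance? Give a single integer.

Answer: 36

Derivation:
Tile 6: at (0,0), goal (1,1), distance |0-1|+|0-1| = 2
Tile 5: at (0,1), goal (1,0), distance |0-1|+|1-0| = 2
Tile 12: at (0,2), goal (2,3), distance |0-2|+|2-3| = 3
Tile 7: at (0,3), goal (1,2), distance |0-1|+|3-2| = 2
Tile 10: at (1,0), goal (2,1), distance |1-2|+|0-1| = 2
Tile 14: at (1,1), goal (3,1), distance |1-3|+|1-1| = 2
Tile 3: at (1,2), goal (0,2), distance |1-0|+|2-2| = 1
Tile 11: at (1,3), goal (2,2), distance |1-2|+|3-2| = 2
Tile 1: at (2,0), goal (0,0), distance |2-0|+|0-0| = 2
Tile 8: at (2,1), goal (1,3), distance |2-1|+|1-3| = 3
Tile 15: at (2,2), goal (3,2), distance |2-3|+|2-2| = 1
Tile 13: at (2,3), goal (3,0), distance |2-3|+|3-0| = 4
Tile 9: at (3,0), goal (2,0), distance |3-2|+|0-0| = 1
Tile 4: at (3,1), goal (0,3), distance |3-0|+|1-3| = 5
Tile 2: at (3,2), goal (0,1), distance |3-0|+|2-1| = 4
Sum: 2 + 2 + 3 + 2 + 2 + 2 + 1 + 2 + 2 + 3 + 1 + 4 + 1 + 5 + 4 = 36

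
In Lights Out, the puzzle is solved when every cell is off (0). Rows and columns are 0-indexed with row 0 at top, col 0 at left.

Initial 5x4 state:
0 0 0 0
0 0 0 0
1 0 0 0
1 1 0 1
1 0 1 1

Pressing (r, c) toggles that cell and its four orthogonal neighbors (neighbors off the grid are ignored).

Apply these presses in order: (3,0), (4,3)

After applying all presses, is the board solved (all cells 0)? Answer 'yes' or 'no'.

After press 1 at (3,0):
0 0 0 0
0 0 0 0
0 0 0 0
0 0 0 1
0 0 1 1

After press 2 at (4,3):
0 0 0 0
0 0 0 0
0 0 0 0
0 0 0 0
0 0 0 0

Lights still on: 0

Answer: yes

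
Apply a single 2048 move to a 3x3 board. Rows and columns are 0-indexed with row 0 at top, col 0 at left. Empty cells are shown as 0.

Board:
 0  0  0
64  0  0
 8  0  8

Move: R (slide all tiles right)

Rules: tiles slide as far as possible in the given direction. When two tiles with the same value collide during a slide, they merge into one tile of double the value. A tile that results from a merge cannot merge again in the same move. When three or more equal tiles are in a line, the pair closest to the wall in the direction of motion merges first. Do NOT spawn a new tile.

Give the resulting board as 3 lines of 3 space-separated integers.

Answer:  0  0  0
 0  0 64
 0  0 16

Derivation:
Slide right:
row 0: [0, 0, 0] -> [0, 0, 0]
row 1: [64, 0, 0] -> [0, 0, 64]
row 2: [8, 0, 8] -> [0, 0, 16]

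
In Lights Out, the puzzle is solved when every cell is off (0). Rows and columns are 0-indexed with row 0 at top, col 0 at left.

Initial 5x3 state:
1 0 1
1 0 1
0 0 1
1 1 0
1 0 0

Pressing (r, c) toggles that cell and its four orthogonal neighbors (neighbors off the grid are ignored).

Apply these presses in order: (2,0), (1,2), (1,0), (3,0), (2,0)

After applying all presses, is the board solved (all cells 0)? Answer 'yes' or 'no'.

After press 1 at (2,0):
1 0 1
0 0 1
1 1 1
0 1 0
1 0 0

After press 2 at (1,2):
1 0 0
0 1 0
1 1 0
0 1 0
1 0 0

After press 3 at (1,0):
0 0 0
1 0 0
0 1 0
0 1 0
1 0 0

After press 4 at (3,0):
0 0 0
1 0 0
1 1 0
1 0 0
0 0 0

After press 5 at (2,0):
0 0 0
0 0 0
0 0 0
0 0 0
0 0 0

Lights still on: 0

Answer: yes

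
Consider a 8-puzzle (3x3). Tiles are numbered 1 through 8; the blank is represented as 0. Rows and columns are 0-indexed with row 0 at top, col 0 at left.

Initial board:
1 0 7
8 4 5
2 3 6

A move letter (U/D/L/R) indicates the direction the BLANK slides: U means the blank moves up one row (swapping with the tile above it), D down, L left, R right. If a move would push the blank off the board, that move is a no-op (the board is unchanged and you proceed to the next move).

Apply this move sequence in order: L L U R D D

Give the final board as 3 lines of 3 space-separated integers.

After move 1 (L):
0 1 7
8 4 5
2 3 6

After move 2 (L):
0 1 7
8 4 5
2 3 6

After move 3 (U):
0 1 7
8 4 5
2 3 6

After move 4 (R):
1 0 7
8 4 5
2 3 6

After move 5 (D):
1 4 7
8 0 5
2 3 6

After move 6 (D):
1 4 7
8 3 5
2 0 6

Answer: 1 4 7
8 3 5
2 0 6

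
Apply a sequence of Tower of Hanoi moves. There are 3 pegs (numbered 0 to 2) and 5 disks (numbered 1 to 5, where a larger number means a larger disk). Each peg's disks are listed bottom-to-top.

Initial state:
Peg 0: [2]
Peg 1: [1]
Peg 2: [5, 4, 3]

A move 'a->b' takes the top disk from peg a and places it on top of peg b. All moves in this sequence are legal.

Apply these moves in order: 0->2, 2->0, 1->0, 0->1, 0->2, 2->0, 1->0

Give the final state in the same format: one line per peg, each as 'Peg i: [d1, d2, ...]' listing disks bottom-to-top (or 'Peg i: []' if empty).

After move 1 (0->2):
Peg 0: []
Peg 1: [1]
Peg 2: [5, 4, 3, 2]

After move 2 (2->0):
Peg 0: [2]
Peg 1: [1]
Peg 2: [5, 4, 3]

After move 3 (1->0):
Peg 0: [2, 1]
Peg 1: []
Peg 2: [5, 4, 3]

After move 4 (0->1):
Peg 0: [2]
Peg 1: [1]
Peg 2: [5, 4, 3]

After move 5 (0->2):
Peg 0: []
Peg 1: [1]
Peg 2: [5, 4, 3, 2]

After move 6 (2->0):
Peg 0: [2]
Peg 1: [1]
Peg 2: [5, 4, 3]

After move 7 (1->0):
Peg 0: [2, 1]
Peg 1: []
Peg 2: [5, 4, 3]

Answer: Peg 0: [2, 1]
Peg 1: []
Peg 2: [5, 4, 3]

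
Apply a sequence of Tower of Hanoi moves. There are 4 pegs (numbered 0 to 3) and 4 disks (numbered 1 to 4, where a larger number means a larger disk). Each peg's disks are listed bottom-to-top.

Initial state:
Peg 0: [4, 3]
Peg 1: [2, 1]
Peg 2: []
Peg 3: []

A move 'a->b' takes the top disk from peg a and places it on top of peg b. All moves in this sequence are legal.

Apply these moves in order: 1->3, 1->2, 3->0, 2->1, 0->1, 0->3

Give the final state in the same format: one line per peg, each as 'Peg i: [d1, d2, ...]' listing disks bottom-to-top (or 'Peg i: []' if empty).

After move 1 (1->3):
Peg 0: [4, 3]
Peg 1: [2]
Peg 2: []
Peg 3: [1]

After move 2 (1->2):
Peg 0: [4, 3]
Peg 1: []
Peg 2: [2]
Peg 3: [1]

After move 3 (3->0):
Peg 0: [4, 3, 1]
Peg 1: []
Peg 2: [2]
Peg 3: []

After move 4 (2->1):
Peg 0: [4, 3, 1]
Peg 1: [2]
Peg 2: []
Peg 3: []

After move 5 (0->1):
Peg 0: [4, 3]
Peg 1: [2, 1]
Peg 2: []
Peg 3: []

After move 6 (0->3):
Peg 0: [4]
Peg 1: [2, 1]
Peg 2: []
Peg 3: [3]

Answer: Peg 0: [4]
Peg 1: [2, 1]
Peg 2: []
Peg 3: [3]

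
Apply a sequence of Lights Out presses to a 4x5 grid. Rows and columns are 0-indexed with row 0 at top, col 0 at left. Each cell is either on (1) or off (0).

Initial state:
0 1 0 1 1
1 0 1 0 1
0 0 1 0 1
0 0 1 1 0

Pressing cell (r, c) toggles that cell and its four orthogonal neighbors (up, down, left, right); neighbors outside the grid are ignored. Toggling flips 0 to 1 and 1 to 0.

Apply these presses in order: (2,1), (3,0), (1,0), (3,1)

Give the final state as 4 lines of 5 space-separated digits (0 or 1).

After press 1 at (2,1):
0 1 0 1 1
1 1 1 0 1
1 1 0 0 1
0 1 1 1 0

After press 2 at (3,0):
0 1 0 1 1
1 1 1 0 1
0 1 0 0 1
1 0 1 1 0

After press 3 at (1,0):
1 1 0 1 1
0 0 1 0 1
1 1 0 0 1
1 0 1 1 0

After press 4 at (3,1):
1 1 0 1 1
0 0 1 0 1
1 0 0 0 1
0 1 0 1 0

Answer: 1 1 0 1 1
0 0 1 0 1
1 0 0 0 1
0 1 0 1 0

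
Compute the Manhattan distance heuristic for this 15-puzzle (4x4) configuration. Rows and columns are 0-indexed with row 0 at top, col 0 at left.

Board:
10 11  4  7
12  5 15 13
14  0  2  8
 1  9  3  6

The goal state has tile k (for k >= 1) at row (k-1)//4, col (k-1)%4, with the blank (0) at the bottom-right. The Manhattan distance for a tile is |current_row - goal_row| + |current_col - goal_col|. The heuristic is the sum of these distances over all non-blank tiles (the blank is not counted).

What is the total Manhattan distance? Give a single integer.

Tile 10: (0,0)->(2,1) = 3
Tile 11: (0,1)->(2,2) = 3
Tile 4: (0,2)->(0,3) = 1
Tile 7: (0,3)->(1,2) = 2
Tile 12: (1,0)->(2,3) = 4
Tile 5: (1,1)->(1,0) = 1
Tile 15: (1,2)->(3,2) = 2
Tile 13: (1,3)->(3,0) = 5
Tile 14: (2,0)->(3,1) = 2
Tile 2: (2,2)->(0,1) = 3
Tile 8: (2,3)->(1,3) = 1
Tile 1: (3,0)->(0,0) = 3
Tile 9: (3,1)->(2,0) = 2
Tile 3: (3,2)->(0,2) = 3
Tile 6: (3,3)->(1,1) = 4
Sum: 3 + 3 + 1 + 2 + 4 + 1 + 2 + 5 + 2 + 3 + 1 + 3 + 2 + 3 + 4 = 39

Answer: 39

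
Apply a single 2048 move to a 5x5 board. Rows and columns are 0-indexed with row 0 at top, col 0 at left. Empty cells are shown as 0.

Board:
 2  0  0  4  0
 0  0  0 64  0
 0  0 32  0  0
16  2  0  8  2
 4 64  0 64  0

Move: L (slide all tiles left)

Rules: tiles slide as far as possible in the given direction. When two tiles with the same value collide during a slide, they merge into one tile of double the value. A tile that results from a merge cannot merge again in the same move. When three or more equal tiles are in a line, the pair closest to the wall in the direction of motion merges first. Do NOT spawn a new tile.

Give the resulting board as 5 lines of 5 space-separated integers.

Answer:   2   4   0   0   0
 64   0   0   0   0
 32   0   0   0   0
 16   2   8   2   0
  4 128   0   0   0

Derivation:
Slide left:
row 0: [2, 0, 0, 4, 0] -> [2, 4, 0, 0, 0]
row 1: [0, 0, 0, 64, 0] -> [64, 0, 0, 0, 0]
row 2: [0, 0, 32, 0, 0] -> [32, 0, 0, 0, 0]
row 3: [16, 2, 0, 8, 2] -> [16, 2, 8, 2, 0]
row 4: [4, 64, 0, 64, 0] -> [4, 128, 0, 0, 0]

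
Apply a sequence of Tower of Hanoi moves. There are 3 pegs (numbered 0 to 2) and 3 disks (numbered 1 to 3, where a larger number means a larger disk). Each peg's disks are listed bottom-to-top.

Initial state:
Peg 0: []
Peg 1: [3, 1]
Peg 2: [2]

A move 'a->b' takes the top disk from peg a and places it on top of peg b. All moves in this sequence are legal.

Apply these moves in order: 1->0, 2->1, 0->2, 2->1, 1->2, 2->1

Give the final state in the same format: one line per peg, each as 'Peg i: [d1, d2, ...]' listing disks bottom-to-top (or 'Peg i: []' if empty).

After move 1 (1->0):
Peg 0: [1]
Peg 1: [3]
Peg 2: [2]

After move 2 (2->1):
Peg 0: [1]
Peg 1: [3, 2]
Peg 2: []

After move 3 (0->2):
Peg 0: []
Peg 1: [3, 2]
Peg 2: [1]

After move 4 (2->1):
Peg 0: []
Peg 1: [3, 2, 1]
Peg 2: []

After move 5 (1->2):
Peg 0: []
Peg 1: [3, 2]
Peg 2: [1]

After move 6 (2->1):
Peg 0: []
Peg 1: [3, 2, 1]
Peg 2: []

Answer: Peg 0: []
Peg 1: [3, 2, 1]
Peg 2: []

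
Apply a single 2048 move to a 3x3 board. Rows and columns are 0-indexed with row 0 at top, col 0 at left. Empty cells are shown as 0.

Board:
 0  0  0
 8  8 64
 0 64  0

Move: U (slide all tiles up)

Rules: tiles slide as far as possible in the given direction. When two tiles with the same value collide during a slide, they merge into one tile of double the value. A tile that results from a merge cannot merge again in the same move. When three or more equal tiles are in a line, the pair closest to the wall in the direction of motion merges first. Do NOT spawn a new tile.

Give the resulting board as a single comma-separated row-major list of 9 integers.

Answer: 8, 8, 64, 0, 64, 0, 0, 0, 0

Derivation:
Slide up:
col 0: [0, 8, 0] -> [8, 0, 0]
col 1: [0, 8, 64] -> [8, 64, 0]
col 2: [0, 64, 0] -> [64, 0, 0]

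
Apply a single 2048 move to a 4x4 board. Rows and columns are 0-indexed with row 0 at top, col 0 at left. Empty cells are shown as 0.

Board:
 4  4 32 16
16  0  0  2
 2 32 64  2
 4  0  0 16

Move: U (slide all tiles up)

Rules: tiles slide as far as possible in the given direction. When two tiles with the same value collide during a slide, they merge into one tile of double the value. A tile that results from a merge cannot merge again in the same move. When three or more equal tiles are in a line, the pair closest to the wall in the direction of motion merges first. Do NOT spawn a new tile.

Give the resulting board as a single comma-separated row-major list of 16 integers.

Answer: 4, 4, 32, 16, 16, 32, 64, 4, 2, 0, 0, 16, 4, 0, 0, 0

Derivation:
Slide up:
col 0: [4, 16, 2, 4] -> [4, 16, 2, 4]
col 1: [4, 0, 32, 0] -> [4, 32, 0, 0]
col 2: [32, 0, 64, 0] -> [32, 64, 0, 0]
col 3: [16, 2, 2, 16] -> [16, 4, 16, 0]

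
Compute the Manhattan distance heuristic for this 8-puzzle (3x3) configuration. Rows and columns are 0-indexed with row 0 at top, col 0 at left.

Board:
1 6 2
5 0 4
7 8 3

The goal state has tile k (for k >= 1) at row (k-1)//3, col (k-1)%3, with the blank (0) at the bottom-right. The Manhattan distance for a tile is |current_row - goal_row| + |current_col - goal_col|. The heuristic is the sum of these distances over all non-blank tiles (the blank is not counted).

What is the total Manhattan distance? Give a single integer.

Answer: 8

Derivation:
Tile 1: (0,0)->(0,0) = 0
Tile 6: (0,1)->(1,2) = 2
Tile 2: (0,2)->(0,1) = 1
Tile 5: (1,0)->(1,1) = 1
Tile 4: (1,2)->(1,0) = 2
Tile 7: (2,0)->(2,0) = 0
Tile 8: (2,1)->(2,1) = 0
Tile 3: (2,2)->(0,2) = 2
Sum: 0 + 2 + 1 + 1 + 2 + 0 + 0 + 2 = 8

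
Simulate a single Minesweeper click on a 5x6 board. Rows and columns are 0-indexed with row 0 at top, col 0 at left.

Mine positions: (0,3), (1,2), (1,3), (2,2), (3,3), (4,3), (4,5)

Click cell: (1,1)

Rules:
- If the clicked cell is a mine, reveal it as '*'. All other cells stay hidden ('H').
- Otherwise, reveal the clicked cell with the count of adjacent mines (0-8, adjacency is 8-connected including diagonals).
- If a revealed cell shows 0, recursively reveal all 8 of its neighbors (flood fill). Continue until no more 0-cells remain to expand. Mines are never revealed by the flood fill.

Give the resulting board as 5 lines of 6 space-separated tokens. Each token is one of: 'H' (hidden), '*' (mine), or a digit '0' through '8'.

H H H H H H
H 2 H H H H
H H H H H H
H H H H H H
H H H H H H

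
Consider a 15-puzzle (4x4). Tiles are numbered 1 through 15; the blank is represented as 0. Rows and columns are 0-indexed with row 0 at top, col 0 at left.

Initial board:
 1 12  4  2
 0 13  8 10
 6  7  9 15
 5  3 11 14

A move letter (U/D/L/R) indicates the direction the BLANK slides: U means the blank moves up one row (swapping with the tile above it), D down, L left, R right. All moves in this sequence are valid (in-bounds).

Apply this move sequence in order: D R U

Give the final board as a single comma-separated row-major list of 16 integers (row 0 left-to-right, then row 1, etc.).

Answer: 1, 12, 4, 2, 6, 0, 8, 10, 7, 13, 9, 15, 5, 3, 11, 14

Derivation:
After move 1 (D):
 1 12  4  2
 6 13  8 10
 0  7  9 15
 5  3 11 14

After move 2 (R):
 1 12  4  2
 6 13  8 10
 7  0  9 15
 5  3 11 14

After move 3 (U):
 1 12  4  2
 6  0  8 10
 7 13  9 15
 5  3 11 14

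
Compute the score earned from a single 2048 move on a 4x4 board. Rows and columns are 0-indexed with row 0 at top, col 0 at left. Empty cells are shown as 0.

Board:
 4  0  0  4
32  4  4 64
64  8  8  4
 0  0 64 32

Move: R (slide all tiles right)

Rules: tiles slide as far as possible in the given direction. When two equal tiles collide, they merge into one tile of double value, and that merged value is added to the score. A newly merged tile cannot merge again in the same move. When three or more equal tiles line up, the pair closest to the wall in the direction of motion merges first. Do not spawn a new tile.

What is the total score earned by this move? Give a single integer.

Answer: 32

Derivation:
Slide right:
row 0: [4, 0, 0, 4] -> [0, 0, 0, 8]  score +8 (running 8)
row 1: [32, 4, 4, 64] -> [0, 32, 8, 64]  score +8 (running 16)
row 2: [64, 8, 8, 4] -> [0, 64, 16, 4]  score +16 (running 32)
row 3: [0, 0, 64, 32] -> [0, 0, 64, 32]  score +0 (running 32)
Board after move:
 0  0  0  8
 0 32  8 64
 0 64 16  4
 0  0 64 32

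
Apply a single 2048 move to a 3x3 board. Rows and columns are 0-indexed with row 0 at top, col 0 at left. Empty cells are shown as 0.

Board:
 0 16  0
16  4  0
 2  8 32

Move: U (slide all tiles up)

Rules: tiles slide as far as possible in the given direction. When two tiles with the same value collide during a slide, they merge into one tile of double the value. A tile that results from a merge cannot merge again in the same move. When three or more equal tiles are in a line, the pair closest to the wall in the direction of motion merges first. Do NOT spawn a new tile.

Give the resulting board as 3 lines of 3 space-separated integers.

Slide up:
col 0: [0, 16, 2] -> [16, 2, 0]
col 1: [16, 4, 8] -> [16, 4, 8]
col 2: [0, 0, 32] -> [32, 0, 0]

Answer: 16 16 32
 2  4  0
 0  8  0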